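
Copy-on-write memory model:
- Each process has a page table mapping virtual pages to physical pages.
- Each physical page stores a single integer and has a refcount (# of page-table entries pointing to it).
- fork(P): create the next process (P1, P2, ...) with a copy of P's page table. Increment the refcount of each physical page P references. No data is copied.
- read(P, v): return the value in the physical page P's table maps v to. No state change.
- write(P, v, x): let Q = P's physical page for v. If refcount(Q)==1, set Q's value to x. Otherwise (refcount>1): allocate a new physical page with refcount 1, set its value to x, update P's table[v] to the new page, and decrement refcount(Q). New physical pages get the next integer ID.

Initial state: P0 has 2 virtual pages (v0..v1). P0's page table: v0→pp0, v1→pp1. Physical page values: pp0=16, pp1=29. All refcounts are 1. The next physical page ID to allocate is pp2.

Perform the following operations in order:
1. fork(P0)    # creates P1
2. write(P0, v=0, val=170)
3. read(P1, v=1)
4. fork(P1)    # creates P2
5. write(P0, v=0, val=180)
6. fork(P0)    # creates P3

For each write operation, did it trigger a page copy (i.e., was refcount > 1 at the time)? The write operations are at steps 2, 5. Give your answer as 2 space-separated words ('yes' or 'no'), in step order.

Op 1: fork(P0) -> P1. 2 ppages; refcounts: pp0:2 pp1:2
Op 2: write(P0, v0, 170). refcount(pp0)=2>1 -> COPY to pp2. 3 ppages; refcounts: pp0:1 pp1:2 pp2:1
Op 3: read(P1, v1) -> 29. No state change.
Op 4: fork(P1) -> P2. 3 ppages; refcounts: pp0:2 pp1:3 pp2:1
Op 5: write(P0, v0, 180). refcount(pp2)=1 -> write in place. 3 ppages; refcounts: pp0:2 pp1:3 pp2:1
Op 6: fork(P0) -> P3. 3 ppages; refcounts: pp0:2 pp1:4 pp2:2

yes no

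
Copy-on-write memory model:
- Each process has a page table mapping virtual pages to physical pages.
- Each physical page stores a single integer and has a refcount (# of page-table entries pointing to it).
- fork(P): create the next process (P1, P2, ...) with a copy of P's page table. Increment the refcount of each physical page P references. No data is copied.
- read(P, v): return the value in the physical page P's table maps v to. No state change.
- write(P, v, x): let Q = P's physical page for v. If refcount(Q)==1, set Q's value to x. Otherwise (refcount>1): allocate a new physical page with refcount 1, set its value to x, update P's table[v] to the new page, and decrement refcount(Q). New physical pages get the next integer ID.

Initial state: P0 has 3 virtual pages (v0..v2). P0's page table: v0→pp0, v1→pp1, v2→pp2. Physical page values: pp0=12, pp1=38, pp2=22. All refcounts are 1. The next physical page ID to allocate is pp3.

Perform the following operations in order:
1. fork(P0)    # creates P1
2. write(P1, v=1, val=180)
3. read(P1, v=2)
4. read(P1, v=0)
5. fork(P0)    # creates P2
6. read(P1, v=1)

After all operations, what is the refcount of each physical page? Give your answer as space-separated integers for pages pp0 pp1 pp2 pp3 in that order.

Answer: 3 2 3 1

Derivation:
Op 1: fork(P0) -> P1. 3 ppages; refcounts: pp0:2 pp1:2 pp2:2
Op 2: write(P1, v1, 180). refcount(pp1)=2>1 -> COPY to pp3. 4 ppages; refcounts: pp0:2 pp1:1 pp2:2 pp3:1
Op 3: read(P1, v2) -> 22. No state change.
Op 4: read(P1, v0) -> 12. No state change.
Op 5: fork(P0) -> P2. 4 ppages; refcounts: pp0:3 pp1:2 pp2:3 pp3:1
Op 6: read(P1, v1) -> 180. No state change.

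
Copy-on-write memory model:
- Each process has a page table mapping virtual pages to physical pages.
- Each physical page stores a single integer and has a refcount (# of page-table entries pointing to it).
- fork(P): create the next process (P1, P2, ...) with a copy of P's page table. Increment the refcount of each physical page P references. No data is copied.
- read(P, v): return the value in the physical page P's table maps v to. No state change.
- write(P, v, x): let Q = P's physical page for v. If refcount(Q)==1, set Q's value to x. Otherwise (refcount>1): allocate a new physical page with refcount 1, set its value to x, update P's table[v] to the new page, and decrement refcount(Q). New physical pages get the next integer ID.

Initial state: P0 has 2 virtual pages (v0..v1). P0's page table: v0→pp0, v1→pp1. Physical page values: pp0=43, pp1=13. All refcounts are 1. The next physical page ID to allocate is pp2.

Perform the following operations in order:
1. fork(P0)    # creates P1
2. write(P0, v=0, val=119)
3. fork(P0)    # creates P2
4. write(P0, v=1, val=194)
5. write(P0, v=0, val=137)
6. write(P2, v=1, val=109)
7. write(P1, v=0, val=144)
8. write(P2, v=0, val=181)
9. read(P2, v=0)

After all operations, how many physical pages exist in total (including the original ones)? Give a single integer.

Op 1: fork(P0) -> P1. 2 ppages; refcounts: pp0:2 pp1:2
Op 2: write(P0, v0, 119). refcount(pp0)=2>1 -> COPY to pp2. 3 ppages; refcounts: pp0:1 pp1:2 pp2:1
Op 3: fork(P0) -> P2. 3 ppages; refcounts: pp0:1 pp1:3 pp2:2
Op 4: write(P0, v1, 194). refcount(pp1)=3>1 -> COPY to pp3. 4 ppages; refcounts: pp0:1 pp1:2 pp2:2 pp3:1
Op 5: write(P0, v0, 137). refcount(pp2)=2>1 -> COPY to pp4. 5 ppages; refcounts: pp0:1 pp1:2 pp2:1 pp3:1 pp4:1
Op 6: write(P2, v1, 109). refcount(pp1)=2>1 -> COPY to pp5. 6 ppages; refcounts: pp0:1 pp1:1 pp2:1 pp3:1 pp4:1 pp5:1
Op 7: write(P1, v0, 144). refcount(pp0)=1 -> write in place. 6 ppages; refcounts: pp0:1 pp1:1 pp2:1 pp3:1 pp4:1 pp5:1
Op 8: write(P2, v0, 181). refcount(pp2)=1 -> write in place. 6 ppages; refcounts: pp0:1 pp1:1 pp2:1 pp3:1 pp4:1 pp5:1
Op 9: read(P2, v0) -> 181. No state change.

Answer: 6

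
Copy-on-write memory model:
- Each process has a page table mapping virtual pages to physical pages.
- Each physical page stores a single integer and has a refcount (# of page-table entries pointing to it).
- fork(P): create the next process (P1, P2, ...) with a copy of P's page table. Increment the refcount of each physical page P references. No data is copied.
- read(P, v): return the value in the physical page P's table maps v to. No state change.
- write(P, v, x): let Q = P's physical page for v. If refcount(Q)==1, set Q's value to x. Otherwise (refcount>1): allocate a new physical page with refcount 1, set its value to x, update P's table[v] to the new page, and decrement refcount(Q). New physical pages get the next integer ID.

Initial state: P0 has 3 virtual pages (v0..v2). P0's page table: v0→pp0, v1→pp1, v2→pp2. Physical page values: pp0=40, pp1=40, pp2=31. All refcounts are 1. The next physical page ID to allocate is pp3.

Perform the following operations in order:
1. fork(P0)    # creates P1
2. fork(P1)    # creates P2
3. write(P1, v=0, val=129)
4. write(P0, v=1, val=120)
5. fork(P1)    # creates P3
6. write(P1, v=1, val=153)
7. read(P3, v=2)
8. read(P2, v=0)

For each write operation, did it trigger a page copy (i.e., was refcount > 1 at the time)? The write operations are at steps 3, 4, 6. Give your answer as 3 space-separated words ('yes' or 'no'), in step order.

Op 1: fork(P0) -> P1. 3 ppages; refcounts: pp0:2 pp1:2 pp2:2
Op 2: fork(P1) -> P2. 3 ppages; refcounts: pp0:3 pp1:3 pp2:3
Op 3: write(P1, v0, 129). refcount(pp0)=3>1 -> COPY to pp3. 4 ppages; refcounts: pp0:2 pp1:3 pp2:3 pp3:1
Op 4: write(P0, v1, 120). refcount(pp1)=3>1 -> COPY to pp4. 5 ppages; refcounts: pp0:2 pp1:2 pp2:3 pp3:1 pp4:1
Op 5: fork(P1) -> P3. 5 ppages; refcounts: pp0:2 pp1:3 pp2:4 pp3:2 pp4:1
Op 6: write(P1, v1, 153). refcount(pp1)=3>1 -> COPY to pp5. 6 ppages; refcounts: pp0:2 pp1:2 pp2:4 pp3:2 pp4:1 pp5:1
Op 7: read(P3, v2) -> 31. No state change.
Op 8: read(P2, v0) -> 40. No state change.

yes yes yes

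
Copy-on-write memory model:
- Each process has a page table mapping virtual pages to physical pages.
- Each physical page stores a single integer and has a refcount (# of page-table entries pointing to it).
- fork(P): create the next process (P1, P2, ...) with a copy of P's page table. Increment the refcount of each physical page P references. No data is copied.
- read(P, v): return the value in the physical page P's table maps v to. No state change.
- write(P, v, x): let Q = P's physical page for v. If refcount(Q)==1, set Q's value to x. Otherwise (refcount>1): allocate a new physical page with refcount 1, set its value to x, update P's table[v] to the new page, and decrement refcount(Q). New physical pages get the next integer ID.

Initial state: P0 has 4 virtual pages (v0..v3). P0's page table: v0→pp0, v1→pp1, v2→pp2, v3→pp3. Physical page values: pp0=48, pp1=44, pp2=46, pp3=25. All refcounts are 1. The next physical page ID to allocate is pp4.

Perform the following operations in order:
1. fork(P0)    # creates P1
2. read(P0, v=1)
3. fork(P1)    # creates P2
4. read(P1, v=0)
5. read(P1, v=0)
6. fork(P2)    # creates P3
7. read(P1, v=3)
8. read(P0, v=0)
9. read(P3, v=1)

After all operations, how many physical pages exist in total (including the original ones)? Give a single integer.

Op 1: fork(P0) -> P1. 4 ppages; refcounts: pp0:2 pp1:2 pp2:2 pp3:2
Op 2: read(P0, v1) -> 44. No state change.
Op 3: fork(P1) -> P2. 4 ppages; refcounts: pp0:3 pp1:3 pp2:3 pp3:3
Op 4: read(P1, v0) -> 48. No state change.
Op 5: read(P1, v0) -> 48. No state change.
Op 6: fork(P2) -> P3. 4 ppages; refcounts: pp0:4 pp1:4 pp2:4 pp3:4
Op 7: read(P1, v3) -> 25. No state change.
Op 8: read(P0, v0) -> 48. No state change.
Op 9: read(P3, v1) -> 44. No state change.

Answer: 4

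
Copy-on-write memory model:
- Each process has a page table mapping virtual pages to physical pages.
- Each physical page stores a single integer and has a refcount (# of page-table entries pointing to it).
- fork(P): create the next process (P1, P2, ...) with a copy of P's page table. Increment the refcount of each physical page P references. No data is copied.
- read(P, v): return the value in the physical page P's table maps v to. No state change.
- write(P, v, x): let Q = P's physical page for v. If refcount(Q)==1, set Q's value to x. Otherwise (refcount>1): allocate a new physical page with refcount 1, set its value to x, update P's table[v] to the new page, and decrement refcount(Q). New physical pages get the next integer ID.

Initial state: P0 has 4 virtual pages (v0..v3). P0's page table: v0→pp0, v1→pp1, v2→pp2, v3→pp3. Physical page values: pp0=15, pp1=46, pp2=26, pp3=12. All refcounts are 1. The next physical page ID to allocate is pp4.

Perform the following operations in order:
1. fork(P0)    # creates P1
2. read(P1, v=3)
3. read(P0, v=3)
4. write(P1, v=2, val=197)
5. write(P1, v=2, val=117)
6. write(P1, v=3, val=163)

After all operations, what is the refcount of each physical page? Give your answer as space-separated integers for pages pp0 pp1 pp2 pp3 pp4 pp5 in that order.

Answer: 2 2 1 1 1 1

Derivation:
Op 1: fork(P0) -> P1. 4 ppages; refcounts: pp0:2 pp1:2 pp2:2 pp3:2
Op 2: read(P1, v3) -> 12. No state change.
Op 3: read(P0, v3) -> 12. No state change.
Op 4: write(P1, v2, 197). refcount(pp2)=2>1 -> COPY to pp4. 5 ppages; refcounts: pp0:2 pp1:2 pp2:1 pp3:2 pp4:1
Op 5: write(P1, v2, 117). refcount(pp4)=1 -> write in place. 5 ppages; refcounts: pp0:2 pp1:2 pp2:1 pp3:2 pp4:1
Op 6: write(P1, v3, 163). refcount(pp3)=2>1 -> COPY to pp5. 6 ppages; refcounts: pp0:2 pp1:2 pp2:1 pp3:1 pp4:1 pp5:1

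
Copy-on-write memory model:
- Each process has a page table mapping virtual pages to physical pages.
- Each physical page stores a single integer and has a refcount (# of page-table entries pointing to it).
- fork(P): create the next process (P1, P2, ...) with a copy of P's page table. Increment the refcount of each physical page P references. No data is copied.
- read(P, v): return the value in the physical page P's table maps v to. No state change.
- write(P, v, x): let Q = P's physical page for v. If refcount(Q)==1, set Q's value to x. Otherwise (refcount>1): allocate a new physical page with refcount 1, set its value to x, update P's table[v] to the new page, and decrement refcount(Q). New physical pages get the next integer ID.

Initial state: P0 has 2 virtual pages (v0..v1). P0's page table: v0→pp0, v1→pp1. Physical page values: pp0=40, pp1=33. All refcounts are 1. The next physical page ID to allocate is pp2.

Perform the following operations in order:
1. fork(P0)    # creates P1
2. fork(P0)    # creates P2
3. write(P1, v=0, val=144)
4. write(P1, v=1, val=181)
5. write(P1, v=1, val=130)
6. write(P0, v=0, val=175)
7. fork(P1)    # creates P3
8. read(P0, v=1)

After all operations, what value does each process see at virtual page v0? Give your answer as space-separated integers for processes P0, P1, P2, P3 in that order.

Op 1: fork(P0) -> P1. 2 ppages; refcounts: pp0:2 pp1:2
Op 2: fork(P0) -> P2. 2 ppages; refcounts: pp0:3 pp1:3
Op 3: write(P1, v0, 144). refcount(pp0)=3>1 -> COPY to pp2. 3 ppages; refcounts: pp0:2 pp1:3 pp2:1
Op 4: write(P1, v1, 181). refcount(pp1)=3>1 -> COPY to pp3. 4 ppages; refcounts: pp0:2 pp1:2 pp2:1 pp3:1
Op 5: write(P1, v1, 130). refcount(pp3)=1 -> write in place. 4 ppages; refcounts: pp0:2 pp1:2 pp2:1 pp3:1
Op 6: write(P0, v0, 175). refcount(pp0)=2>1 -> COPY to pp4. 5 ppages; refcounts: pp0:1 pp1:2 pp2:1 pp3:1 pp4:1
Op 7: fork(P1) -> P3. 5 ppages; refcounts: pp0:1 pp1:2 pp2:2 pp3:2 pp4:1
Op 8: read(P0, v1) -> 33. No state change.
P0: v0 -> pp4 = 175
P1: v0 -> pp2 = 144
P2: v0 -> pp0 = 40
P3: v0 -> pp2 = 144

Answer: 175 144 40 144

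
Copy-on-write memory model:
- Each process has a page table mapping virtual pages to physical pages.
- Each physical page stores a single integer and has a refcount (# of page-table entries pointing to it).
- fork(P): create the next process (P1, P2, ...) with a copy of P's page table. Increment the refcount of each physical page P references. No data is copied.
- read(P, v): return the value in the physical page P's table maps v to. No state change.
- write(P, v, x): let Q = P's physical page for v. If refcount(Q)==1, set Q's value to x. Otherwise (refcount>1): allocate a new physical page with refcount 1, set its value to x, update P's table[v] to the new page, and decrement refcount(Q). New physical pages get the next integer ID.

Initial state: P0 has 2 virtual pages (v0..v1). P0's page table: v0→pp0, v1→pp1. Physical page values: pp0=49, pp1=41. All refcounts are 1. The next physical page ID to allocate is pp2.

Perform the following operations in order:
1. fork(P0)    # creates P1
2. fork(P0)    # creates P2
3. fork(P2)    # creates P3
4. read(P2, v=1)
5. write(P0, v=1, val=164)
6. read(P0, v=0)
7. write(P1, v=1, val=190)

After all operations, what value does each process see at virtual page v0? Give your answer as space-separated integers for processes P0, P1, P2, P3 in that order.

Op 1: fork(P0) -> P1. 2 ppages; refcounts: pp0:2 pp1:2
Op 2: fork(P0) -> P2. 2 ppages; refcounts: pp0:3 pp1:3
Op 3: fork(P2) -> P3. 2 ppages; refcounts: pp0:4 pp1:4
Op 4: read(P2, v1) -> 41. No state change.
Op 5: write(P0, v1, 164). refcount(pp1)=4>1 -> COPY to pp2. 3 ppages; refcounts: pp0:4 pp1:3 pp2:1
Op 6: read(P0, v0) -> 49. No state change.
Op 7: write(P1, v1, 190). refcount(pp1)=3>1 -> COPY to pp3. 4 ppages; refcounts: pp0:4 pp1:2 pp2:1 pp3:1
P0: v0 -> pp0 = 49
P1: v0 -> pp0 = 49
P2: v0 -> pp0 = 49
P3: v0 -> pp0 = 49

Answer: 49 49 49 49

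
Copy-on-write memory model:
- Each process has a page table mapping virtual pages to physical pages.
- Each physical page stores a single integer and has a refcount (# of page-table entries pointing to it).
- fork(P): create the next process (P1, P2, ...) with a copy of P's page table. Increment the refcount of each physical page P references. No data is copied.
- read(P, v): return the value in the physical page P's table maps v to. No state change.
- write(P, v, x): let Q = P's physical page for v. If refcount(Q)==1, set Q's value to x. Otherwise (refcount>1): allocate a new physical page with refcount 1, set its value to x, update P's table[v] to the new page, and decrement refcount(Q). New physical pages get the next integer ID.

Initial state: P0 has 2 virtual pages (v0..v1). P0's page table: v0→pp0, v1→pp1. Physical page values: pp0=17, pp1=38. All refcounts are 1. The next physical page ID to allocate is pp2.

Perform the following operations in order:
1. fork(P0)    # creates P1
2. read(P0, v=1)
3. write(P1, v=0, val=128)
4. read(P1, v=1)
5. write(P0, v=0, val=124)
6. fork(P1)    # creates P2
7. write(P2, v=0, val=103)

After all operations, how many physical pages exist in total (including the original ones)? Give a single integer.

Answer: 4

Derivation:
Op 1: fork(P0) -> P1. 2 ppages; refcounts: pp0:2 pp1:2
Op 2: read(P0, v1) -> 38. No state change.
Op 3: write(P1, v0, 128). refcount(pp0)=2>1 -> COPY to pp2. 3 ppages; refcounts: pp0:1 pp1:2 pp2:1
Op 4: read(P1, v1) -> 38. No state change.
Op 5: write(P0, v0, 124). refcount(pp0)=1 -> write in place. 3 ppages; refcounts: pp0:1 pp1:2 pp2:1
Op 6: fork(P1) -> P2. 3 ppages; refcounts: pp0:1 pp1:3 pp2:2
Op 7: write(P2, v0, 103). refcount(pp2)=2>1 -> COPY to pp3. 4 ppages; refcounts: pp0:1 pp1:3 pp2:1 pp3:1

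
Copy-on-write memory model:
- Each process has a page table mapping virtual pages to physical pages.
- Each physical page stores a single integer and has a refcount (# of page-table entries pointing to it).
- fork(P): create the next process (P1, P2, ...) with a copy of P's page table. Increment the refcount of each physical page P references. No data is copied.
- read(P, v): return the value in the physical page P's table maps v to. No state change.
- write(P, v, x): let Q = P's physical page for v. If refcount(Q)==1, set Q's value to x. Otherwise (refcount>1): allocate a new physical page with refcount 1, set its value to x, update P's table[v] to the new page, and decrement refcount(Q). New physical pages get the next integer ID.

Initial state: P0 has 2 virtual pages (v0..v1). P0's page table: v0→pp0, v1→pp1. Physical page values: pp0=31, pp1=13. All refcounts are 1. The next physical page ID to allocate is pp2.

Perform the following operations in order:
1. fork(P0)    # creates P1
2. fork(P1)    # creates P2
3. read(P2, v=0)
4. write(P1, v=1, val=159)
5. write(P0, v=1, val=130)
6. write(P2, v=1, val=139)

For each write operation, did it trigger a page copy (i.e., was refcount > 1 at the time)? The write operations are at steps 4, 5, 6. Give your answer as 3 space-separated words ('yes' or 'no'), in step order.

Op 1: fork(P0) -> P1. 2 ppages; refcounts: pp0:2 pp1:2
Op 2: fork(P1) -> P2. 2 ppages; refcounts: pp0:3 pp1:3
Op 3: read(P2, v0) -> 31. No state change.
Op 4: write(P1, v1, 159). refcount(pp1)=3>1 -> COPY to pp2. 3 ppages; refcounts: pp0:3 pp1:2 pp2:1
Op 5: write(P0, v1, 130). refcount(pp1)=2>1 -> COPY to pp3. 4 ppages; refcounts: pp0:3 pp1:1 pp2:1 pp3:1
Op 6: write(P2, v1, 139). refcount(pp1)=1 -> write in place. 4 ppages; refcounts: pp0:3 pp1:1 pp2:1 pp3:1

yes yes no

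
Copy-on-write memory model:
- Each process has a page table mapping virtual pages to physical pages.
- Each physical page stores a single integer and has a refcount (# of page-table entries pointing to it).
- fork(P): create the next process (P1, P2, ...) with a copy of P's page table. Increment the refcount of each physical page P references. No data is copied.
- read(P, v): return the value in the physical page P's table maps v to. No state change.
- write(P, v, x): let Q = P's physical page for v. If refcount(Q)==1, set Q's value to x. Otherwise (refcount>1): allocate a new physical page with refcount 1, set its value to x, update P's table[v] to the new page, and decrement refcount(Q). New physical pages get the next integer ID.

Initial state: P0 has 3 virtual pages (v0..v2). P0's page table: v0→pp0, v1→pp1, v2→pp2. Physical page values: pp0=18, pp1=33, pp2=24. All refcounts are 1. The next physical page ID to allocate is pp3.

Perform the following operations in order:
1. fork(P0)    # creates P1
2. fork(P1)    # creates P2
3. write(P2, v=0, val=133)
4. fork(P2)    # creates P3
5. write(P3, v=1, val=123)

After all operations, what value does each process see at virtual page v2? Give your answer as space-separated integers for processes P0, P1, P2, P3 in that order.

Op 1: fork(P0) -> P1. 3 ppages; refcounts: pp0:2 pp1:2 pp2:2
Op 2: fork(P1) -> P2. 3 ppages; refcounts: pp0:3 pp1:3 pp2:3
Op 3: write(P2, v0, 133). refcount(pp0)=3>1 -> COPY to pp3. 4 ppages; refcounts: pp0:2 pp1:3 pp2:3 pp3:1
Op 4: fork(P2) -> P3. 4 ppages; refcounts: pp0:2 pp1:4 pp2:4 pp3:2
Op 5: write(P3, v1, 123). refcount(pp1)=4>1 -> COPY to pp4. 5 ppages; refcounts: pp0:2 pp1:3 pp2:4 pp3:2 pp4:1
P0: v2 -> pp2 = 24
P1: v2 -> pp2 = 24
P2: v2 -> pp2 = 24
P3: v2 -> pp2 = 24

Answer: 24 24 24 24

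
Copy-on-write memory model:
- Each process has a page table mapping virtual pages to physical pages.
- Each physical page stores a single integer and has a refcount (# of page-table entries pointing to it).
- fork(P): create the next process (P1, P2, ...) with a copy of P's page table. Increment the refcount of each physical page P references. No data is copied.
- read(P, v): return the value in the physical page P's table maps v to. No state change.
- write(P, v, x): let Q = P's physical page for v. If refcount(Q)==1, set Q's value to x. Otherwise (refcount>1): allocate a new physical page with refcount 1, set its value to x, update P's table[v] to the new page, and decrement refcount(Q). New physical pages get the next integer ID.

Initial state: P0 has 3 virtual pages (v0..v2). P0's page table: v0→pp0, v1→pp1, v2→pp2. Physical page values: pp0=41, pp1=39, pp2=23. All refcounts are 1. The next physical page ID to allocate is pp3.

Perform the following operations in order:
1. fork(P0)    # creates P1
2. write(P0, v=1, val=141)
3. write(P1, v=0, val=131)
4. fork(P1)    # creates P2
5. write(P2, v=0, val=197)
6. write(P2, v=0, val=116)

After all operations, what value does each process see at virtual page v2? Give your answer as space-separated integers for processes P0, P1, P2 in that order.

Op 1: fork(P0) -> P1. 3 ppages; refcounts: pp0:2 pp1:2 pp2:2
Op 2: write(P0, v1, 141). refcount(pp1)=2>1 -> COPY to pp3. 4 ppages; refcounts: pp0:2 pp1:1 pp2:2 pp3:1
Op 3: write(P1, v0, 131). refcount(pp0)=2>1 -> COPY to pp4. 5 ppages; refcounts: pp0:1 pp1:1 pp2:2 pp3:1 pp4:1
Op 4: fork(P1) -> P2. 5 ppages; refcounts: pp0:1 pp1:2 pp2:3 pp3:1 pp4:2
Op 5: write(P2, v0, 197). refcount(pp4)=2>1 -> COPY to pp5. 6 ppages; refcounts: pp0:1 pp1:2 pp2:3 pp3:1 pp4:1 pp5:1
Op 6: write(P2, v0, 116). refcount(pp5)=1 -> write in place. 6 ppages; refcounts: pp0:1 pp1:2 pp2:3 pp3:1 pp4:1 pp5:1
P0: v2 -> pp2 = 23
P1: v2 -> pp2 = 23
P2: v2 -> pp2 = 23

Answer: 23 23 23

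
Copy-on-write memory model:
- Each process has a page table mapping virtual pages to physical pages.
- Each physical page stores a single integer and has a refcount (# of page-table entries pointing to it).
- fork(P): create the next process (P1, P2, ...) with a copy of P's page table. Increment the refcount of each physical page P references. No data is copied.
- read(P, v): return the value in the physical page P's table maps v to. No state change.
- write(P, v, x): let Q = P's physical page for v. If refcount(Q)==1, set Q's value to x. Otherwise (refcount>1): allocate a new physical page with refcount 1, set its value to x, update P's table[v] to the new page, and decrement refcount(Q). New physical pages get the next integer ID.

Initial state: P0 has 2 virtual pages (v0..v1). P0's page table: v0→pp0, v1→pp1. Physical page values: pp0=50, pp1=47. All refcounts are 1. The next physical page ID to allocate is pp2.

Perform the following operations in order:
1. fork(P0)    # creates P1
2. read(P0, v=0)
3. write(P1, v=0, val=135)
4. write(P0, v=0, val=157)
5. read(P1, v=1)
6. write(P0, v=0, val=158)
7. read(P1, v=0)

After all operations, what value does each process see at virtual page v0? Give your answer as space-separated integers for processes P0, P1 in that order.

Answer: 158 135

Derivation:
Op 1: fork(P0) -> P1. 2 ppages; refcounts: pp0:2 pp1:2
Op 2: read(P0, v0) -> 50. No state change.
Op 3: write(P1, v0, 135). refcount(pp0)=2>1 -> COPY to pp2. 3 ppages; refcounts: pp0:1 pp1:2 pp2:1
Op 4: write(P0, v0, 157). refcount(pp0)=1 -> write in place. 3 ppages; refcounts: pp0:1 pp1:2 pp2:1
Op 5: read(P1, v1) -> 47. No state change.
Op 6: write(P0, v0, 158). refcount(pp0)=1 -> write in place. 3 ppages; refcounts: pp0:1 pp1:2 pp2:1
Op 7: read(P1, v0) -> 135. No state change.
P0: v0 -> pp0 = 158
P1: v0 -> pp2 = 135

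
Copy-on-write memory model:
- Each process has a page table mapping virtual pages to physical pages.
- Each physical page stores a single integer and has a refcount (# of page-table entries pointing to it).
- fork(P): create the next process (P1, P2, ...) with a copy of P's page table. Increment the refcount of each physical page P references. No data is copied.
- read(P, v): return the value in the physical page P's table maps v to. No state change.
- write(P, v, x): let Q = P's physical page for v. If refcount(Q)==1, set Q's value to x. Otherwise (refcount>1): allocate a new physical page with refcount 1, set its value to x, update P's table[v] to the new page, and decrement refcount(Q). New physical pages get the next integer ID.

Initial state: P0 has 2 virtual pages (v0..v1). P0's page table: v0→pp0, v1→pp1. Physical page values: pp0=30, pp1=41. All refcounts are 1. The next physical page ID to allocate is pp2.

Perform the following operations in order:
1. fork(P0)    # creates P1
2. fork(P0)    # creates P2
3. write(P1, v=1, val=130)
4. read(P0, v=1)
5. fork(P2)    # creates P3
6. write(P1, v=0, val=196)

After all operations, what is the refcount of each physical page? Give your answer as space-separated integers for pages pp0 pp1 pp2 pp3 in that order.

Answer: 3 3 1 1

Derivation:
Op 1: fork(P0) -> P1. 2 ppages; refcounts: pp0:2 pp1:2
Op 2: fork(P0) -> P2. 2 ppages; refcounts: pp0:3 pp1:3
Op 3: write(P1, v1, 130). refcount(pp1)=3>1 -> COPY to pp2. 3 ppages; refcounts: pp0:3 pp1:2 pp2:1
Op 4: read(P0, v1) -> 41. No state change.
Op 5: fork(P2) -> P3. 3 ppages; refcounts: pp0:4 pp1:3 pp2:1
Op 6: write(P1, v0, 196). refcount(pp0)=4>1 -> COPY to pp3. 4 ppages; refcounts: pp0:3 pp1:3 pp2:1 pp3:1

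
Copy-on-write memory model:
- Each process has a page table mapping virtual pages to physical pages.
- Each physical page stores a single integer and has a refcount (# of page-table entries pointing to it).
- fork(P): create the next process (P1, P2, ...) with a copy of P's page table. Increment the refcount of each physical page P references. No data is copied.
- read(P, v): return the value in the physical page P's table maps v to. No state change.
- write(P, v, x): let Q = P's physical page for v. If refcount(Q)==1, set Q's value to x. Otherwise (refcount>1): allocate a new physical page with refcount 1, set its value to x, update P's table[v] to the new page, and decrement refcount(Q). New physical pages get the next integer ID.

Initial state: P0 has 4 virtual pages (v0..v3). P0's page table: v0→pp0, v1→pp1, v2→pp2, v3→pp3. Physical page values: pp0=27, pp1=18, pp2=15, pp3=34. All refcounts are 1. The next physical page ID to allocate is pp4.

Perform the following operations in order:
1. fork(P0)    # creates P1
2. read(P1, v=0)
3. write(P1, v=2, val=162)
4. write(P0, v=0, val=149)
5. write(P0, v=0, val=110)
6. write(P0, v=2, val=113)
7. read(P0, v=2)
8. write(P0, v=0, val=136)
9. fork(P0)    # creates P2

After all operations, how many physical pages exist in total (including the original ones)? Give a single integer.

Answer: 6

Derivation:
Op 1: fork(P0) -> P1. 4 ppages; refcounts: pp0:2 pp1:2 pp2:2 pp3:2
Op 2: read(P1, v0) -> 27. No state change.
Op 3: write(P1, v2, 162). refcount(pp2)=2>1 -> COPY to pp4. 5 ppages; refcounts: pp0:2 pp1:2 pp2:1 pp3:2 pp4:1
Op 4: write(P0, v0, 149). refcount(pp0)=2>1 -> COPY to pp5. 6 ppages; refcounts: pp0:1 pp1:2 pp2:1 pp3:2 pp4:1 pp5:1
Op 5: write(P0, v0, 110). refcount(pp5)=1 -> write in place. 6 ppages; refcounts: pp0:1 pp1:2 pp2:1 pp3:2 pp4:1 pp5:1
Op 6: write(P0, v2, 113). refcount(pp2)=1 -> write in place. 6 ppages; refcounts: pp0:1 pp1:2 pp2:1 pp3:2 pp4:1 pp5:1
Op 7: read(P0, v2) -> 113. No state change.
Op 8: write(P0, v0, 136). refcount(pp5)=1 -> write in place. 6 ppages; refcounts: pp0:1 pp1:2 pp2:1 pp3:2 pp4:1 pp5:1
Op 9: fork(P0) -> P2. 6 ppages; refcounts: pp0:1 pp1:3 pp2:2 pp3:3 pp4:1 pp5:2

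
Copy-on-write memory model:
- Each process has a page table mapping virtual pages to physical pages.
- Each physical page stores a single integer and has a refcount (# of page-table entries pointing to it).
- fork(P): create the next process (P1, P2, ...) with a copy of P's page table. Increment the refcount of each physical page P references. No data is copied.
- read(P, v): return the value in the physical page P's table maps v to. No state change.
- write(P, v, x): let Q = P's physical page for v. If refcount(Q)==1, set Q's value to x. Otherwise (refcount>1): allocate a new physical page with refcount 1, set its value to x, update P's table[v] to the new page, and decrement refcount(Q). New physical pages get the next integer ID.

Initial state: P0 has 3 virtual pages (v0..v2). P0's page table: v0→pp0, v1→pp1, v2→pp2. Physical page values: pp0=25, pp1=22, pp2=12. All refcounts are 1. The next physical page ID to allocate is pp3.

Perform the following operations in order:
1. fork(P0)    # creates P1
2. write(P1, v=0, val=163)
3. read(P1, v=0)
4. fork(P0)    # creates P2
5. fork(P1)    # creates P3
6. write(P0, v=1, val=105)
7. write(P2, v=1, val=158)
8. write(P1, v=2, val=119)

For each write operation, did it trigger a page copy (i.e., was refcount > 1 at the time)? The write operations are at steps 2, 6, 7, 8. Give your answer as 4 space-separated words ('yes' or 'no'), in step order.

Op 1: fork(P0) -> P1. 3 ppages; refcounts: pp0:2 pp1:2 pp2:2
Op 2: write(P1, v0, 163). refcount(pp0)=2>1 -> COPY to pp3. 4 ppages; refcounts: pp0:1 pp1:2 pp2:2 pp3:1
Op 3: read(P1, v0) -> 163. No state change.
Op 4: fork(P0) -> P2. 4 ppages; refcounts: pp0:2 pp1:3 pp2:3 pp3:1
Op 5: fork(P1) -> P3. 4 ppages; refcounts: pp0:2 pp1:4 pp2:4 pp3:2
Op 6: write(P0, v1, 105). refcount(pp1)=4>1 -> COPY to pp4. 5 ppages; refcounts: pp0:2 pp1:3 pp2:4 pp3:2 pp4:1
Op 7: write(P2, v1, 158). refcount(pp1)=3>1 -> COPY to pp5. 6 ppages; refcounts: pp0:2 pp1:2 pp2:4 pp3:2 pp4:1 pp5:1
Op 8: write(P1, v2, 119). refcount(pp2)=4>1 -> COPY to pp6. 7 ppages; refcounts: pp0:2 pp1:2 pp2:3 pp3:2 pp4:1 pp5:1 pp6:1

yes yes yes yes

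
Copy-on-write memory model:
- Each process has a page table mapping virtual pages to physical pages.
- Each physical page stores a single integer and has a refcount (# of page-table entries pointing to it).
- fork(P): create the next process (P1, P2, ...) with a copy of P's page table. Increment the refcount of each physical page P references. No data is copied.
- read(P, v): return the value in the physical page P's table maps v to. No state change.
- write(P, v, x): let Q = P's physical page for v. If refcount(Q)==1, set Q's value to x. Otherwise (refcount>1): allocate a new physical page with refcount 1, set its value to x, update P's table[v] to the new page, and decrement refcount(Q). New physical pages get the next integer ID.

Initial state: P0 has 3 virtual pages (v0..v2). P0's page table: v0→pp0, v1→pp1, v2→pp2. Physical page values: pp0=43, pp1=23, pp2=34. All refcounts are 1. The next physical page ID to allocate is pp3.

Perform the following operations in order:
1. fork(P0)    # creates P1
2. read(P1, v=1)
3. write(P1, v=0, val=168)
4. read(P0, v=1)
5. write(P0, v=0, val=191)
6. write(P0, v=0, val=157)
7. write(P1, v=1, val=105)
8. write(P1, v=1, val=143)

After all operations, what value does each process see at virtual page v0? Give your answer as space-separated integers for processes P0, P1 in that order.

Answer: 157 168

Derivation:
Op 1: fork(P0) -> P1. 3 ppages; refcounts: pp0:2 pp1:2 pp2:2
Op 2: read(P1, v1) -> 23. No state change.
Op 3: write(P1, v0, 168). refcount(pp0)=2>1 -> COPY to pp3. 4 ppages; refcounts: pp0:1 pp1:2 pp2:2 pp3:1
Op 4: read(P0, v1) -> 23. No state change.
Op 5: write(P0, v0, 191). refcount(pp0)=1 -> write in place. 4 ppages; refcounts: pp0:1 pp1:2 pp2:2 pp3:1
Op 6: write(P0, v0, 157). refcount(pp0)=1 -> write in place. 4 ppages; refcounts: pp0:1 pp1:2 pp2:2 pp3:1
Op 7: write(P1, v1, 105). refcount(pp1)=2>1 -> COPY to pp4. 5 ppages; refcounts: pp0:1 pp1:1 pp2:2 pp3:1 pp4:1
Op 8: write(P1, v1, 143). refcount(pp4)=1 -> write in place. 5 ppages; refcounts: pp0:1 pp1:1 pp2:2 pp3:1 pp4:1
P0: v0 -> pp0 = 157
P1: v0 -> pp3 = 168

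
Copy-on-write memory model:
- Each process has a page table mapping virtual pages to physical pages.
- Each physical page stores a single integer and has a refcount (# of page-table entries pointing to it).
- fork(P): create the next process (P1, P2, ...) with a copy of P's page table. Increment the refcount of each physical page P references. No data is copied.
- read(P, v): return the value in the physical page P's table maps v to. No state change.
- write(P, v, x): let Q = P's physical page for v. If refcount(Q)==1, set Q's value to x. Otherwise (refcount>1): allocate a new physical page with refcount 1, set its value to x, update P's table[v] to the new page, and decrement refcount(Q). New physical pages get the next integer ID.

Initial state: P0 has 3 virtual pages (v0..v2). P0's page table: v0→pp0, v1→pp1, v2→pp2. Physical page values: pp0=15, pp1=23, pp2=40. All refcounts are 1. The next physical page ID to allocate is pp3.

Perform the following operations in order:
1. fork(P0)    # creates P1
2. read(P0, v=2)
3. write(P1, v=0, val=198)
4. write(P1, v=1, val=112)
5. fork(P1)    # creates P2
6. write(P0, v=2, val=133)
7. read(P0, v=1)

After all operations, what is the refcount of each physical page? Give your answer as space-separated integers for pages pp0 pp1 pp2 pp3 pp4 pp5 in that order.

Op 1: fork(P0) -> P1. 3 ppages; refcounts: pp0:2 pp1:2 pp2:2
Op 2: read(P0, v2) -> 40. No state change.
Op 3: write(P1, v0, 198). refcount(pp0)=2>1 -> COPY to pp3. 4 ppages; refcounts: pp0:1 pp1:2 pp2:2 pp3:1
Op 4: write(P1, v1, 112). refcount(pp1)=2>1 -> COPY to pp4. 5 ppages; refcounts: pp0:1 pp1:1 pp2:2 pp3:1 pp4:1
Op 5: fork(P1) -> P2. 5 ppages; refcounts: pp0:1 pp1:1 pp2:3 pp3:2 pp4:2
Op 6: write(P0, v2, 133). refcount(pp2)=3>1 -> COPY to pp5. 6 ppages; refcounts: pp0:1 pp1:1 pp2:2 pp3:2 pp4:2 pp5:1
Op 7: read(P0, v1) -> 23. No state change.

Answer: 1 1 2 2 2 1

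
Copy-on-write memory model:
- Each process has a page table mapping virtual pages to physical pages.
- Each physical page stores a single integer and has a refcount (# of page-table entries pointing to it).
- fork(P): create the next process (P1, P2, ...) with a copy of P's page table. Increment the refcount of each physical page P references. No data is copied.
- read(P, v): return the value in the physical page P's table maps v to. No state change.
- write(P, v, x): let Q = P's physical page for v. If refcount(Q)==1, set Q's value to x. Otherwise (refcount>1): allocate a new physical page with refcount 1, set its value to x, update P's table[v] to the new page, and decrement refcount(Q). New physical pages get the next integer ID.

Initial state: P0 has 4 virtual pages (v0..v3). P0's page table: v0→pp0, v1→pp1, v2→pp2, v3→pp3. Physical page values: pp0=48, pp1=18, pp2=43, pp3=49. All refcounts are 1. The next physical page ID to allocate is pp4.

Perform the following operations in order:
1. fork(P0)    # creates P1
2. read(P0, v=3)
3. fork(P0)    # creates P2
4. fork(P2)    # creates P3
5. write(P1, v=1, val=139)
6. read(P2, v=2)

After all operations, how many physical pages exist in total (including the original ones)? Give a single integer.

Answer: 5

Derivation:
Op 1: fork(P0) -> P1. 4 ppages; refcounts: pp0:2 pp1:2 pp2:2 pp3:2
Op 2: read(P0, v3) -> 49. No state change.
Op 3: fork(P0) -> P2. 4 ppages; refcounts: pp0:3 pp1:3 pp2:3 pp3:3
Op 4: fork(P2) -> P3. 4 ppages; refcounts: pp0:4 pp1:4 pp2:4 pp3:4
Op 5: write(P1, v1, 139). refcount(pp1)=4>1 -> COPY to pp4. 5 ppages; refcounts: pp0:4 pp1:3 pp2:4 pp3:4 pp4:1
Op 6: read(P2, v2) -> 43. No state change.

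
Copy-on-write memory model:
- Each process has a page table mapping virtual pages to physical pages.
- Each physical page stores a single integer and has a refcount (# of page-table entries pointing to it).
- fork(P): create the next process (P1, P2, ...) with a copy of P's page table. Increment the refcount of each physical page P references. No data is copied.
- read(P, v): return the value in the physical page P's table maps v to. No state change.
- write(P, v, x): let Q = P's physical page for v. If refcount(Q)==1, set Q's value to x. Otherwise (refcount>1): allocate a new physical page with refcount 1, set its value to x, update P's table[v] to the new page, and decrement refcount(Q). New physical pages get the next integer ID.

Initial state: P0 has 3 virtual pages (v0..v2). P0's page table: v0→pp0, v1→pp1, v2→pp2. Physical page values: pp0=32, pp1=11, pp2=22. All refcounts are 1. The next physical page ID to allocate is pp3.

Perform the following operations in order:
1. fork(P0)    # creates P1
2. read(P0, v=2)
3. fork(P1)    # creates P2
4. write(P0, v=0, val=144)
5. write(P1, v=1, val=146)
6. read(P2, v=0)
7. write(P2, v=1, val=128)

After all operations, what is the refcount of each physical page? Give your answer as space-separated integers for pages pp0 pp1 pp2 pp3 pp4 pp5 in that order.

Op 1: fork(P0) -> P1. 3 ppages; refcounts: pp0:2 pp1:2 pp2:2
Op 2: read(P0, v2) -> 22. No state change.
Op 3: fork(P1) -> P2. 3 ppages; refcounts: pp0:3 pp1:3 pp2:3
Op 4: write(P0, v0, 144). refcount(pp0)=3>1 -> COPY to pp3. 4 ppages; refcounts: pp0:2 pp1:3 pp2:3 pp3:1
Op 5: write(P1, v1, 146). refcount(pp1)=3>1 -> COPY to pp4. 5 ppages; refcounts: pp0:2 pp1:2 pp2:3 pp3:1 pp4:1
Op 6: read(P2, v0) -> 32. No state change.
Op 7: write(P2, v1, 128). refcount(pp1)=2>1 -> COPY to pp5. 6 ppages; refcounts: pp0:2 pp1:1 pp2:3 pp3:1 pp4:1 pp5:1

Answer: 2 1 3 1 1 1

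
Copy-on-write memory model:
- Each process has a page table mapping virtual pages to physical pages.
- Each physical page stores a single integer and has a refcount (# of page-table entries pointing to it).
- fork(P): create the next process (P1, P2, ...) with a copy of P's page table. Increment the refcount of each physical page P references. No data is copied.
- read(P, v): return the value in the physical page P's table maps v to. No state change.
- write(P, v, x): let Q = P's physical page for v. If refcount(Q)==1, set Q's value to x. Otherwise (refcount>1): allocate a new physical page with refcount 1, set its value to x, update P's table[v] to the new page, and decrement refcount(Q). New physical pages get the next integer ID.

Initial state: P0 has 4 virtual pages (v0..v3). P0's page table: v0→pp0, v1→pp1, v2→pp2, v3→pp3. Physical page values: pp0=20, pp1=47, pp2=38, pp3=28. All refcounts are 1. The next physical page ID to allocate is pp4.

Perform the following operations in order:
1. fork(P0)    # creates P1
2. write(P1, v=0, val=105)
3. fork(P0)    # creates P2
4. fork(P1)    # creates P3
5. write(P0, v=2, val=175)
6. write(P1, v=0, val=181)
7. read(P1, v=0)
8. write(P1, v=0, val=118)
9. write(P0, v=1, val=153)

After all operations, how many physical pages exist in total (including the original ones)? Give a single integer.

Op 1: fork(P0) -> P1. 4 ppages; refcounts: pp0:2 pp1:2 pp2:2 pp3:2
Op 2: write(P1, v0, 105). refcount(pp0)=2>1 -> COPY to pp4. 5 ppages; refcounts: pp0:1 pp1:2 pp2:2 pp3:2 pp4:1
Op 3: fork(P0) -> P2. 5 ppages; refcounts: pp0:2 pp1:3 pp2:3 pp3:3 pp4:1
Op 4: fork(P1) -> P3. 5 ppages; refcounts: pp0:2 pp1:4 pp2:4 pp3:4 pp4:2
Op 5: write(P0, v2, 175). refcount(pp2)=4>1 -> COPY to pp5. 6 ppages; refcounts: pp0:2 pp1:4 pp2:3 pp3:4 pp4:2 pp5:1
Op 6: write(P1, v0, 181). refcount(pp4)=2>1 -> COPY to pp6. 7 ppages; refcounts: pp0:2 pp1:4 pp2:3 pp3:4 pp4:1 pp5:1 pp6:1
Op 7: read(P1, v0) -> 181. No state change.
Op 8: write(P1, v0, 118). refcount(pp6)=1 -> write in place. 7 ppages; refcounts: pp0:2 pp1:4 pp2:3 pp3:4 pp4:1 pp5:1 pp6:1
Op 9: write(P0, v1, 153). refcount(pp1)=4>1 -> COPY to pp7. 8 ppages; refcounts: pp0:2 pp1:3 pp2:3 pp3:4 pp4:1 pp5:1 pp6:1 pp7:1

Answer: 8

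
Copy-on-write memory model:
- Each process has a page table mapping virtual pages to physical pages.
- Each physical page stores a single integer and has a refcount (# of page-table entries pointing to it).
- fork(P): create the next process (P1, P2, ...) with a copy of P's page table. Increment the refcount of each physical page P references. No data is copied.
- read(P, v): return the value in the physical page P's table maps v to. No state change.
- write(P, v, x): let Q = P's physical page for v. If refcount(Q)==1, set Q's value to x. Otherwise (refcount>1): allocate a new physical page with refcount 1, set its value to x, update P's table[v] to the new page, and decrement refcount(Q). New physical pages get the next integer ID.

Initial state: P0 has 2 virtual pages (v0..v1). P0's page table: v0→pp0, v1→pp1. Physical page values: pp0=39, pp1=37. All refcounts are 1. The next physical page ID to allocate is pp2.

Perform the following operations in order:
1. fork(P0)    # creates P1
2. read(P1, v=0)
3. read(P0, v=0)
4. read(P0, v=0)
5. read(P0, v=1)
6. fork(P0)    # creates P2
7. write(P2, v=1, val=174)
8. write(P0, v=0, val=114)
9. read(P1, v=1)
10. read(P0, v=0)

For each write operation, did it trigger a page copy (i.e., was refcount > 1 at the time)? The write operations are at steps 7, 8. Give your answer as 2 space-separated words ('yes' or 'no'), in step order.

Op 1: fork(P0) -> P1. 2 ppages; refcounts: pp0:2 pp1:2
Op 2: read(P1, v0) -> 39. No state change.
Op 3: read(P0, v0) -> 39. No state change.
Op 4: read(P0, v0) -> 39. No state change.
Op 5: read(P0, v1) -> 37. No state change.
Op 6: fork(P0) -> P2. 2 ppages; refcounts: pp0:3 pp1:3
Op 7: write(P2, v1, 174). refcount(pp1)=3>1 -> COPY to pp2. 3 ppages; refcounts: pp0:3 pp1:2 pp2:1
Op 8: write(P0, v0, 114). refcount(pp0)=3>1 -> COPY to pp3. 4 ppages; refcounts: pp0:2 pp1:2 pp2:1 pp3:1
Op 9: read(P1, v1) -> 37. No state change.
Op 10: read(P0, v0) -> 114. No state change.

yes yes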